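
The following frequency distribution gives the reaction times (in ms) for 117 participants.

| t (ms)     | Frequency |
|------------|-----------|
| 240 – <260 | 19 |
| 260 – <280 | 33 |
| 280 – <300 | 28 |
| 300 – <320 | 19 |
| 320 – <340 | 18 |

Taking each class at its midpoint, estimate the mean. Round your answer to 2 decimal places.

287.26

Midpoints: 250, 270, 290, 310, 330
Σfm = 19×250 + 33×270 + 28×290 + 19×310 + 18×330 = 33610
n = Σf = 117
Mean = 33610 / 117 = 287.2650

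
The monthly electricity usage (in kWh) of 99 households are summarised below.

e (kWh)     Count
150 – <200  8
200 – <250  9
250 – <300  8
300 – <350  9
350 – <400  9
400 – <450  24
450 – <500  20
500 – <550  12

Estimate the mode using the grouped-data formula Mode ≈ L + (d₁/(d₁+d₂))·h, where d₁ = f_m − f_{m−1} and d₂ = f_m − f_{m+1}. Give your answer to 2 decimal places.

439.47

Modal class: 400 – <450 (highest frequency 24).
d₁ = 24 − 9 = 15, d₂ = 24 − 20 = 4
Mode ≈ 400 + (15/(15+4)) × 50 = 400 + 39.4737 = 439.4737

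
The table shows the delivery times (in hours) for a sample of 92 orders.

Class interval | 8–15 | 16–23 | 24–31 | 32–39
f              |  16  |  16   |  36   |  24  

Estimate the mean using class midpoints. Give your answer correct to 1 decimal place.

Midpoints: 11.5, 19.5, 27.5, 35.5
Σfm = 16×11.5 + 16×19.5 + 36×27.5 + 24×35.5 = 2338
n = Σf = 92
Mean = 2338 / 92 = 25.4130

25.4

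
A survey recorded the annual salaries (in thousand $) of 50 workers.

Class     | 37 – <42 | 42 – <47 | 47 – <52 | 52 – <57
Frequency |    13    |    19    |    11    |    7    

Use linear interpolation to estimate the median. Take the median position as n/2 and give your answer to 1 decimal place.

Cumulative frequencies: 13, 32, 43, 50
n = 50; position = n/2 = 25.
This falls in the class 42 – <47: L = 42, F = 13, f = 19, h = 5.
Median ≈ 42 + ((25 − 13) / 19) × 5 = 45.1579

45.2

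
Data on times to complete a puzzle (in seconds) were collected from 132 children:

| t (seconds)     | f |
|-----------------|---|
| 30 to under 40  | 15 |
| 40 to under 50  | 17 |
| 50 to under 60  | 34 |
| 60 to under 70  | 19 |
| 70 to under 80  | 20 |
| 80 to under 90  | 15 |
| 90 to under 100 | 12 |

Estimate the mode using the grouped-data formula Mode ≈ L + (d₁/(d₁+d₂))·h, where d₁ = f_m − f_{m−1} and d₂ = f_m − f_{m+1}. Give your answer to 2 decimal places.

Modal class: 50 to under 60 (highest frequency 34).
d₁ = 34 − 17 = 17, d₂ = 34 − 19 = 15
Mode ≈ 50 + (17/(17+15)) × 10 = 50 + 5.3125 = 55.3125

55.31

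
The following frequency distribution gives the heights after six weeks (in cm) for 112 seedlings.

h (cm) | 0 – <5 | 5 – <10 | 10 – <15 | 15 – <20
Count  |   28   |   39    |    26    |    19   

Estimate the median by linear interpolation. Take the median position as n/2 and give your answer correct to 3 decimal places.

Cumulative frequencies: 28, 67, 93, 112
n = 112; position = n/2 = 56.
This falls in the class 5 – <10: L = 5, F = 28, f = 39, h = 5.
Median ≈ 5 + ((56 − 28) / 39) × 5 = 8.5897

8.590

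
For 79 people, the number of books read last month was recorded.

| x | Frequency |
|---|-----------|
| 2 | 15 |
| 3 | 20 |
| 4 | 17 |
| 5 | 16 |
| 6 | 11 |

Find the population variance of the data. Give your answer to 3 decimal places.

Values: 2, 3, 4, 5, 6
n = 79, Σfx = 304, mean = 3.8481
Σfx² = 1308
Σf(x − x̄)² = Σfx² − (Σfx)²/n = 1308 − 304²/79 = 138.1772
Population variance = 138.1772 / 79 = 1.7491

1.749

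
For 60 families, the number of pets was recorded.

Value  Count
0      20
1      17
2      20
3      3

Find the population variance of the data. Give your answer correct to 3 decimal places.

0.857

Values: 0, 1, 2, 3
n = 60, Σfx = 66, mean = 1.1000
Σfx² = 124
Σf(x − x̄)² = Σfx² − (Σfx)²/n = 124 − 66²/60 = 51.4000
Population variance = 51.4000 / 60 = 0.8567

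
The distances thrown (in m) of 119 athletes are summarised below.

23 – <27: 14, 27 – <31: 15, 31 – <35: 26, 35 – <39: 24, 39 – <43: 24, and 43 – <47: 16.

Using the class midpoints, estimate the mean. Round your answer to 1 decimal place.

Midpoints: 25, 29, 33, 37, 41, 45
Σfm = 14×25 + 15×29 + 26×33 + 24×37 + 24×41 + 16×45 = 4235
n = Σf = 119
Mean = 4235 / 119 = 35.5882

35.6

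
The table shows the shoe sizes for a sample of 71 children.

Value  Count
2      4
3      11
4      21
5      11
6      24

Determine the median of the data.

4

Cumulative frequencies: 4, 15, 36, 47, 71
n = 71, so the median is the value in position (n+1)/2 = 36.
Position 36 falls at value 4.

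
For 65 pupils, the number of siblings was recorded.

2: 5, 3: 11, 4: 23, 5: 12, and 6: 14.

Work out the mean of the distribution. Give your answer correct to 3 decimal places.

4.292

Values: 2, 3, 4, 5, 6
Σfx = 5×2 + 11×3 + 23×4 + 12×5 + 14×6 = 279
n = Σf = 65
Mean = 279 / 65 = 4.2923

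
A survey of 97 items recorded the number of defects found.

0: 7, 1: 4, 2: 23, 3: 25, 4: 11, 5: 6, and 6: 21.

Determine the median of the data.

3

Cumulative frequencies: 7, 11, 34, 59, 70, 76, 97
n = 97, so the median is the value in position (n+1)/2 = 49.
Position 49 falls at value 3.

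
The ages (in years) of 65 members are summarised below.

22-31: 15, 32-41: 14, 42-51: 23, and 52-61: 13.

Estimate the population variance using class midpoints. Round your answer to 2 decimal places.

Midpoints: 26.5, 36.5, 46.5, 56.5
n = 65, Σfm = 2712.5, mean = 41.7308
Σfm² = 120416.25
Σf(m − x̄)² = Σfm² − (Σfm)²/n = 120416.25 − 2712.5²/65 = 7221.5385
Population variance = 7221.5385 / 65 = 111.1006

111.10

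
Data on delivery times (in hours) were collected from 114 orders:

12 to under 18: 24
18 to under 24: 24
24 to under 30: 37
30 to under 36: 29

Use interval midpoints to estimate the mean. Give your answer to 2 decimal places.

Midpoints: 15, 21, 27, 33
Σfm = 24×15 + 24×21 + 37×27 + 29×33 = 2820
n = Σf = 114
Mean = 2820 / 114 = 24.7368

24.74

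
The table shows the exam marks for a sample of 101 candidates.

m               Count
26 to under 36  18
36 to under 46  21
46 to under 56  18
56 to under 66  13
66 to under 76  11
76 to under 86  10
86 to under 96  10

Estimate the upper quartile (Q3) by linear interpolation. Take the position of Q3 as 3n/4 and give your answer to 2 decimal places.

71.23

Cumulative frequencies: 18, 39, 57, 70, 81, 91, 101
n = 101; position = 3n/4 = 75.75.
This falls in the class 66 to under 76: L = 66, F = 70, f = 11, h = 10.
Upper quartile ≈ 66 + ((75.75 − 70) / 11) × 10 = 71.2273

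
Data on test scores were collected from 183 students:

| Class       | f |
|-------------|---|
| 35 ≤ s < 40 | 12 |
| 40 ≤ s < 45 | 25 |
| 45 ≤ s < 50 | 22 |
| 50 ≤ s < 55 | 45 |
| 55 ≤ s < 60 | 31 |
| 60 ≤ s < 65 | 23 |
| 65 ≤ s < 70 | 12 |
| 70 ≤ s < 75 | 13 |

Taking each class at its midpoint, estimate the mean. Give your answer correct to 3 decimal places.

Midpoints: 37.5, 42.5, 47.5, 52.5, 57.5, 62.5, 67.5, 72.5
Σfm = 12×37.5 + 25×42.5 + 22×47.5 + 45×52.5 + 31×57.5 + 23×62.5 + 12×67.5 + 13×72.5 = 9892.5
n = Σf = 183
Mean = 9892.5 / 183 = 54.0574

54.057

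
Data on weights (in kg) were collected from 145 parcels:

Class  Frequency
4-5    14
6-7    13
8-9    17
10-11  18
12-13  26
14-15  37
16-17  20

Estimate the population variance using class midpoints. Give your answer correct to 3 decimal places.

14.075

Midpoints: 4.5, 6.5, 8.5, 10.5, 12.5, 14.5, 16.5
n = 145, Σfm = 1672.5, mean = 11.5345
Σfm² = 21332.25
Σf(m − x̄)² = Σfm² − (Σfm)²/n = 21332.25 − 1672.5²/145 = 2040.8276
Population variance = 2040.8276 / 145 = 14.0747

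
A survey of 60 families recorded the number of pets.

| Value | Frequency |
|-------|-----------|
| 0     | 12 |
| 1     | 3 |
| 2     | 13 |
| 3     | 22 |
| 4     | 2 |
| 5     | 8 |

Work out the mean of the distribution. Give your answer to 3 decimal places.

2.383

Values: 0, 1, 2, 3, 4, 5
Σfx = 12×0 + 3×1 + 13×2 + 22×3 + 2×4 + 8×5 = 143
n = Σf = 60
Mean = 143 / 60 = 2.3833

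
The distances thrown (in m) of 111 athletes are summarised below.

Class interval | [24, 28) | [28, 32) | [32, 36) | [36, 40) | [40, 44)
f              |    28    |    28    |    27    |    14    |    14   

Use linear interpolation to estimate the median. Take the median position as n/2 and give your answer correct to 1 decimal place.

Cumulative frequencies: 28, 56, 83, 97, 111
n = 111; position = n/2 = 55.5.
This falls in the class [28, 32): L = 28, F = 28, f = 28, h = 4.
Median ≈ 28 + ((55.5 − 28) / 28) × 4 = 31.9286

31.9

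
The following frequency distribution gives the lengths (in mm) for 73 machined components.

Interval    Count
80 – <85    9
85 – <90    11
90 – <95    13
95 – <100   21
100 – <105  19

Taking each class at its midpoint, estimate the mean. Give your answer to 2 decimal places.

94.55

Midpoints: 82.5, 87.5, 92.5, 97.5, 102.5
Σfm = 9×82.5 + 11×87.5 + 13×92.5 + 21×97.5 + 19×102.5 = 6902.5
n = Σf = 73
Mean = 6902.5 / 73 = 94.5548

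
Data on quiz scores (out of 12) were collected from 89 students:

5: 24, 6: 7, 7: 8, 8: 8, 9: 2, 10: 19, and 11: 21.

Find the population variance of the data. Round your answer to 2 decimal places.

Values: 5, 6, 7, 8, 9, 10, 11
n = 89, Σfx = 721, mean = 8.1011
Σfx² = 6359
Σf(x − x̄)² = Σfx² − (Σfx)²/n = 6359 − 721²/89 = 518.0899
Population variance = 518.0899 / 89 = 5.8212

5.82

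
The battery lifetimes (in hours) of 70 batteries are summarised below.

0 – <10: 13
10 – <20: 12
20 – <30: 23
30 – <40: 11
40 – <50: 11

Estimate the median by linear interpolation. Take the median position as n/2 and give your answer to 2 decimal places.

24.35

Cumulative frequencies: 13, 25, 48, 59, 70
n = 70; position = n/2 = 35.
This falls in the class 20 – <30: L = 20, F = 25, f = 23, h = 10.
Median ≈ 20 + ((35 − 25) / 23) × 10 = 24.3478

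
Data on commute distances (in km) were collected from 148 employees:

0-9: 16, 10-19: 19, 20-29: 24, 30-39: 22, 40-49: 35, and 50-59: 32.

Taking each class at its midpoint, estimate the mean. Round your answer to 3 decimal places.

33.757

Midpoints: 4.5, 14.5, 24.5, 34.5, 44.5, 54.5
Σfm = 16×4.5 + 19×14.5 + 24×24.5 + 22×34.5 + 35×44.5 + 32×54.5 = 4996
n = Σf = 148
Mean = 4996 / 148 = 33.7568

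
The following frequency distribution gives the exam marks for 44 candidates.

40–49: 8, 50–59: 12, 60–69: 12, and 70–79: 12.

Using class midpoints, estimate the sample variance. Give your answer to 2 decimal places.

Midpoints: 44.5, 54.5, 64.5, 74.5
n = 44, Σfm = 2678, mean = 60.8636
Σfm² = 168011
Σf(m − x̄)² = Σfm² − (Σfm)²/n = 168011 − 2678²/44 = 5018.1818
Sample variance = 5018.1818 / 43 = 116.7019

116.70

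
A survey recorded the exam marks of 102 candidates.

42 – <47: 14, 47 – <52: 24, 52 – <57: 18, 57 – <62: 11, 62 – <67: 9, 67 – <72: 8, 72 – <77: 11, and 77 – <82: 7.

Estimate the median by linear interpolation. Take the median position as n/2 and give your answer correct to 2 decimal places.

Cumulative frequencies: 14, 38, 56, 67, 76, 84, 95, 102
n = 102; position = n/2 = 51.
This falls in the class 52 – <57: L = 52, F = 38, f = 18, h = 5.
Median ≈ 52 + ((51 − 38) / 18) × 5 = 55.6111

55.61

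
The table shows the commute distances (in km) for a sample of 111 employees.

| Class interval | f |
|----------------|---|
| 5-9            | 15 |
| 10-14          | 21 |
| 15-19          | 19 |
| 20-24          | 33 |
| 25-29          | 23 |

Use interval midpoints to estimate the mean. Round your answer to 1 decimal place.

Midpoints: 7, 12, 17, 22, 27
Σfm = 15×7 + 21×12 + 19×17 + 33×22 + 23×27 = 2027
n = Σf = 111
Mean = 2027 / 111 = 18.2613

18.3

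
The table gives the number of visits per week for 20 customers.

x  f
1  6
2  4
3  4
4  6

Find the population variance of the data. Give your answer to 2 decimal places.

Values: 1, 2, 3, 4
n = 20, Σfx = 50, mean = 2.5000
Σfx² = 154
Σf(x − x̄)² = Σfx² − (Σfx)²/n = 154 − 50²/20 = 29.0000
Population variance = 29.0000 / 20 = 1.4500

1.45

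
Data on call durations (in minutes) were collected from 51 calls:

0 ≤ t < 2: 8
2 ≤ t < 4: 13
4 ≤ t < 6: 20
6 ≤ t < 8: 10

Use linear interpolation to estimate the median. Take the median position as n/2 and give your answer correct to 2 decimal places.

4.45

Cumulative frequencies: 8, 21, 41, 51
n = 51; position = n/2 = 25.5.
This falls in the class 4 ≤ t < 6: L = 4, F = 21, f = 20, h = 2.
Median ≈ 4 + ((25.5 − 21) / 20) × 2 = 4.4500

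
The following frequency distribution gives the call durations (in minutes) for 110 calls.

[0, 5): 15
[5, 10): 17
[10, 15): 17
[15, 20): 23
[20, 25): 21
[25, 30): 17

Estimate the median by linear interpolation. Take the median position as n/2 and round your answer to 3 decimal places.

Cumulative frequencies: 15, 32, 49, 72, 93, 110
n = 110; position = n/2 = 55.
This falls in the class [15, 20): L = 15, F = 49, f = 23, h = 5.
Median ≈ 15 + ((55 − 49) / 23) × 5 = 16.3043

16.304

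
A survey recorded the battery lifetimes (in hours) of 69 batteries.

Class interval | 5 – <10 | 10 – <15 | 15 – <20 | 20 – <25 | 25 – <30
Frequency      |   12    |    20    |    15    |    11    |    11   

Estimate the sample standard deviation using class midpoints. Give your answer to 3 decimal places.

Midpoints: 7.5, 12.5, 17.5, 22.5, 27.5
n = 69, Σfm = 1152.5, mean = 16.7029
Σfm² = 22281.25
Σf(m − x̄)² = Σfm² − (Σfm)²/n = 22281.25 − 1152.5²/69 = 3031.1594
Sample variance = 3031.1594 / 68 = 44.5759
Standard deviation = √44.5759 = 6.6765

6.677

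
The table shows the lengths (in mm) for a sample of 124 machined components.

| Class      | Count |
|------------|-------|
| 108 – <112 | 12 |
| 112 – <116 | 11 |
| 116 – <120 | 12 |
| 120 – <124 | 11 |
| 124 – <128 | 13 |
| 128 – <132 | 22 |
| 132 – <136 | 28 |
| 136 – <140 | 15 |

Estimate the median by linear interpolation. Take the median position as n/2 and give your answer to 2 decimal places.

Cumulative frequencies: 12, 23, 35, 46, 59, 81, 109, 124
n = 124; position = n/2 = 62.
This falls in the class 128 – <132: L = 128, F = 59, f = 22, h = 4.
Median ≈ 128 + ((62 − 59) / 22) × 4 = 128.5455

128.55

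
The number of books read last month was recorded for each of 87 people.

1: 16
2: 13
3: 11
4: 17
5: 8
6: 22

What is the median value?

4

Cumulative frequencies: 16, 29, 40, 57, 65, 87
n = 87, so the median is the value in position (n+1)/2 = 44.
Position 44 falls at value 4.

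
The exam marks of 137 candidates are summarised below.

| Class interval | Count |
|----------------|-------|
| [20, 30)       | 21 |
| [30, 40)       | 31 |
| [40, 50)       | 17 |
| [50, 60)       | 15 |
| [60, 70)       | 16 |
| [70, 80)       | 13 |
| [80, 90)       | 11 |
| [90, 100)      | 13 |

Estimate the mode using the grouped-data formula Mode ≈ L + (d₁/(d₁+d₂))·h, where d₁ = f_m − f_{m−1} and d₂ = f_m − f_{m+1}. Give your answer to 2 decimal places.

Modal class: [30, 40) (highest frequency 31).
d₁ = 31 − 21 = 10, d₂ = 31 − 17 = 14
Mode ≈ 30 + (10/(10+14)) × 10 = 30 + 4.1667 = 34.1667

34.17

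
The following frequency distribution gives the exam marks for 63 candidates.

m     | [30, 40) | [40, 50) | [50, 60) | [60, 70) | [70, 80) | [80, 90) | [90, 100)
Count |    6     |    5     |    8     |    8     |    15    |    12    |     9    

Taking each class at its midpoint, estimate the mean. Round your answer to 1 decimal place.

Midpoints: 35, 45, 55, 65, 75, 85, 95
Σfm = 6×35 + 5×45 + 8×55 + 8×65 + 15×75 + 12×85 + 9×95 = 4395
n = Σf = 63
Mean = 4395 / 63 = 69.7619

69.8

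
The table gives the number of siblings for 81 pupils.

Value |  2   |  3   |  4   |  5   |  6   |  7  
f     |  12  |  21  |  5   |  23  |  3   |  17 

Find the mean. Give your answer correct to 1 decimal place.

Values: 2, 3, 4, 5, 6, 7
Σfx = 12×2 + 21×3 + 5×4 + 23×5 + 3×6 + 17×7 = 359
n = Σf = 81
Mean = 359 / 81 = 4.4321

4.4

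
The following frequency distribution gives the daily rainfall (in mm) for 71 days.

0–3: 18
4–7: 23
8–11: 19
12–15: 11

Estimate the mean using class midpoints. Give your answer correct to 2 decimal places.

6.80

Midpoints: 1.5, 5.5, 9.5, 13.5
Σfm = 18×1.5 + 23×5.5 + 19×9.5 + 11×13.5 = 482.5
n = Σf = 71
Mean = 482.5 / 71 = 6.7958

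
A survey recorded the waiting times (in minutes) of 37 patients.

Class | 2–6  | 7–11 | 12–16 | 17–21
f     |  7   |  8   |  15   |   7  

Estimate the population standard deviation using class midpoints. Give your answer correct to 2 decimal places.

Midpoints: 4, 9, 14, 19
n = 37, Σfm = 443, mean = 11.9730
Σfm² = 6227
Σf(m − x̄)² = Σfm² − (Σfm)²/n = 6227 − 443²/37 = 922.9730
Population variance = 922.9730 / 37 = 24.9452
Standard deviation = √24.9452 = 4.9945

4.99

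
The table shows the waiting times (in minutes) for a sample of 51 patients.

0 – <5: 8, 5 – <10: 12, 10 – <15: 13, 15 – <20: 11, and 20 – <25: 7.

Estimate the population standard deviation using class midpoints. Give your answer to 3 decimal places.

6.372

Midpoints: 2.5, 7.5, 12.5, 17.5, 22.5
n = 51, Σfm = 622.5, mean = 12.2059
Σfm² = 9668.75
Σf(m − x̄)² = Σfm² − (Σfm)²/n = 9668.75 − 622.5²/51 = 2070.5882
Population variance = 2070.5882 / 51 = 40.5998
Standard deviation = √40.5998 = 6.3718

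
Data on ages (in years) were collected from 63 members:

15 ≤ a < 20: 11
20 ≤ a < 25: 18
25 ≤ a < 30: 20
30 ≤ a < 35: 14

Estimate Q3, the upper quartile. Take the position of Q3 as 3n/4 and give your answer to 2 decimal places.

Cumulative frequencies: 11, 29, 49, 63
n = 63; position = 3n/4 = 47.25.
This falls in the class 25 ≤ a < 30: L = 25, F = 29, f = 20, h = 5.
Upper quartile ≈ 25 + ((47.25 − 29) / 20) × 5 = 29.5625

29.56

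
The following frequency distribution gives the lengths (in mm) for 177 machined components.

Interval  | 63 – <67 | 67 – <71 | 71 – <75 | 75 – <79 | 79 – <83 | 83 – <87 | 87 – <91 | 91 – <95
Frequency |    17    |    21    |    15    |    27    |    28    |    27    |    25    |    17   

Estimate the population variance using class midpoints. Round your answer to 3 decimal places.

Midpoints: 65, 69, 73, 77, 81, 85, 89, 93
n = 177, Σfm = 14097, mean = 79.6441
Σfm² = 1135665
Σf(m − x̄)² = Σfm² − (Σfm)²/n = 1135665 − 14097²/177 = 12922.5763
Population variance = 12922.5763 / 177 = 73.0089

73.009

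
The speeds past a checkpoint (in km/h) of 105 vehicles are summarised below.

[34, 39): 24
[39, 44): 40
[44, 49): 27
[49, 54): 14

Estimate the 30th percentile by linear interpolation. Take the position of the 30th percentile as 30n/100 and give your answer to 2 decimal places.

39.94

Cumulative frequencies: 24, 64, 91, 105
n = 105; position = 30n/100 = 31.5.
This falls in the class [39, 44): L = 39, F = 24, f = 40, h = 5.
30th percentile ≈ 39 + ((31.5 − 24) / 40) × 5 = 39.9375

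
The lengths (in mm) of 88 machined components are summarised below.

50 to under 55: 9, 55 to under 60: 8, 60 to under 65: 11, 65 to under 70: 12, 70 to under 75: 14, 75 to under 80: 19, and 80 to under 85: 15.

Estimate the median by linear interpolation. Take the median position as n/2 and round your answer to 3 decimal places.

Cumulative frequencies: 9, 17, 28, 40, 54, 73, 88
n = 88; position = n/2 = 44.
This falls in the class 70 to under 75: L = 70, F = 40, f = 14, h = 5.
Median ≈ 70 + ((44 − 40) / 14) × 5 = 71.4286

71.429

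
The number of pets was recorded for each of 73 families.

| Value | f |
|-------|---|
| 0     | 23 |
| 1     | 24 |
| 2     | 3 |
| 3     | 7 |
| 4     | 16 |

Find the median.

Cumulative frequencies: 23, 47, 50, 57, 73
n = 73, so the median is the value in position (n+1)/2 = 37.
Position 37 falls at value 1.

1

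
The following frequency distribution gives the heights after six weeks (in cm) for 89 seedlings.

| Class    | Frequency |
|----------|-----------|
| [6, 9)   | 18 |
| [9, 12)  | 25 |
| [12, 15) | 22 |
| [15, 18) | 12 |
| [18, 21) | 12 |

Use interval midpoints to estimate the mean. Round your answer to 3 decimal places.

12.657

Midpoints: 7.5, 10.5, 13.5, 16.5, 19.5
Σfm = 18×7.5 + 25×10.5 + 22×13.5 + 12×16.5 + 12×19.5 = 1126.5
n = Σf = 89
Mean = 1126.5 / 89 = 12.6573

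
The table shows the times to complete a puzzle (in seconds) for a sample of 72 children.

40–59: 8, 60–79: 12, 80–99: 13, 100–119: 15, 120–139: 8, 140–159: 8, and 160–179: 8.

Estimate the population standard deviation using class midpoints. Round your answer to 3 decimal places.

36.716

Midpoints: 49.5, 69.5, 89.5, 109.5, 129.5, 149.5, 169.5
n = 72, Σfm = 7624, mean = 105.8889
Σfm² = 904358
Σf(m − x̄)² = Σfm² − (Σfm)²/n = 904358 − 7624²/72 = 97061.1111
Population variance = 97061.1111 / 72 = 1348.0710
Standard deviation = √1348.0710 = 36.7161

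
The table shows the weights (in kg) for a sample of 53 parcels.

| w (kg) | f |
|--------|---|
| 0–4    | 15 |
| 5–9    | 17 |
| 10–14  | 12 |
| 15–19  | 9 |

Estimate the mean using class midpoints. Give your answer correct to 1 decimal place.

8.4

Midpoints: 2, 7, 12, 17
Σfm = 15×2 + 17×7 + 12×12 + 9×17 = 446
n = Σf = 53
Mean = 446 / 53 = 8.4151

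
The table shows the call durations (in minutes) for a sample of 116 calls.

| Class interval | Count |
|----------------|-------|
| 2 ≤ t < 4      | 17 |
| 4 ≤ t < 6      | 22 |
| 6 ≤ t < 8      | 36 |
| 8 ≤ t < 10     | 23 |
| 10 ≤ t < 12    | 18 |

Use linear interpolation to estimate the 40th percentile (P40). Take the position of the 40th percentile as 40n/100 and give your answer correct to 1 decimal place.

6.4

Cumulative frequencies: 17, 39, 75, 98, 116
n = 116; position = 40n/100 = 46.4.
This falls in the class 6 ≤ t < 8: L = 6, F = 39, f = 36, h = 2.
40th percentile ≈ 6 + ((46.4 − 39) / 36) × 2 = 6.4111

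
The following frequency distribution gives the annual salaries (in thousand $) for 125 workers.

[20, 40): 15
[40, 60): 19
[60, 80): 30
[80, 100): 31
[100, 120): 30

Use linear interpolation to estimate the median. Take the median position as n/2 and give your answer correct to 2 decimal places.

79.00

Cumulative frequencies: 15, 34, 64, 95, 125
n = 125; position = n/2 = 62.5.
This falls in the class [60, 80): L = 60, F = 34, f = 30, h = 20.
Median ≈ 60 + ((62.5 − 34) / 30) × 20 = 79.0000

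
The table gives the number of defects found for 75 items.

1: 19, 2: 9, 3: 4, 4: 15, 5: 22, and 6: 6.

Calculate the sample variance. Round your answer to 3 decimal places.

Values: 1, 2, 3, 4, 5, 6
n = 75, Σfx = 255, mean = 3.4000
Σfx² = 1097
Σf(x − x̄)² = Σfx² − (Σfx)²/n = 1097 − 255²/75 = 230.0000
Sample variance = 230.0000 / 74 = 3.1081

3.108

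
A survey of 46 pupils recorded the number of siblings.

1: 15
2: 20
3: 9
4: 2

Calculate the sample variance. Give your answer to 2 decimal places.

0.71

Values: 1, 2, 3, 4
n = 46, Σfx = 90, mean = 1.9565
Σfx² = 208
Σf(x − x̄)² = Σfx² − (Σfx)²/n = 208 − 90²/46 = 31.9130
Sample variance = 31.9130 / 45 = 0.7092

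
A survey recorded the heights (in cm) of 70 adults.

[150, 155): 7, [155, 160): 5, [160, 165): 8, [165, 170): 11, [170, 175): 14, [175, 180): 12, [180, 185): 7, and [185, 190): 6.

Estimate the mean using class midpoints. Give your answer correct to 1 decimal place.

Midpoints: 152.5, 157.5, 162.5, 167.5, 172.5, 177.5, 182.5, 187.5
Σfm = 7×152.5 + 5×157.5 + 8×162.5 + 11×167.5 + 14×172.5 + 12×177.5 + 7×182.5 + 6×187.5 = 11945
n = Σf = 70
Mean = 11945 / 70 = 170.6429

170.6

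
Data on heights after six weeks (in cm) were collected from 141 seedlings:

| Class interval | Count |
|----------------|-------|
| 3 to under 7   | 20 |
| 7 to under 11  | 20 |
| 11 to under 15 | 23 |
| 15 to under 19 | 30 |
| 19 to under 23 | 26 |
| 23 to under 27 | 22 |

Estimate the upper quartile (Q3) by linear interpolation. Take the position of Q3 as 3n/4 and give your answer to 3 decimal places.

Cumulative frequencies: 20, 40, 63, 93, 119, 141
n = 141; position = 3n/4 = 105.75.
This falls in the class 19 to under 23: L = 19, F = 93, f = 26, h = 4.
Upper quartile ≈ 19 + ((105.75 − 93) / 26) × 4 = 20.9615

20.962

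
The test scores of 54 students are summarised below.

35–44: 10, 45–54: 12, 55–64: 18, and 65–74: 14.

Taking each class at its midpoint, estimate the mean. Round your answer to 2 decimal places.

Midpoints: 39.5, 49.5, 59.5, 69.5
Σfm = 10×39.5 + 12×49.5 + 18×59.5 + 14×69.5 = 3033
n = Σf = 54
Mean = 3033 / 54 = 56.1667

56.17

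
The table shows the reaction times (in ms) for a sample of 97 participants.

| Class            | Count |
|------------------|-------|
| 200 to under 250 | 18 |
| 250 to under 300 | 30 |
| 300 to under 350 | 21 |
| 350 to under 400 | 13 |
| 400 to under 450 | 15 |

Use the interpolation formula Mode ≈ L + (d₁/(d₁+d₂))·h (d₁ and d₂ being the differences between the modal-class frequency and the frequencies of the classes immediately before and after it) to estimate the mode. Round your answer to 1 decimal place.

278.6

Modal class: 250 to under 300 (highest frequency 30).
d₁ = 30 − 18 = 12, d₂ = 30 − 21 = 9
Mode ≈ 250 + (12/(12+9)) × 50 = 250 + 28.5714 = 278.5714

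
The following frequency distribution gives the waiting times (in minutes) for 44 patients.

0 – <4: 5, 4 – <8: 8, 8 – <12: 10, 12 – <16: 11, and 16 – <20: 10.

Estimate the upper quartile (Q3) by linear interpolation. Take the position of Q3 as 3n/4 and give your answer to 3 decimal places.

Cumulative frequencies: 5, 13, 23, 34, 44
n = 44; position = 3n/4 = 33.
This falls in the class 12 – <16: L = 12, F = 23, f = 11, h = 4.
Upper quartile ≈ 12 + ((33 − 23) / 11) × 4 = 15.6364

15.636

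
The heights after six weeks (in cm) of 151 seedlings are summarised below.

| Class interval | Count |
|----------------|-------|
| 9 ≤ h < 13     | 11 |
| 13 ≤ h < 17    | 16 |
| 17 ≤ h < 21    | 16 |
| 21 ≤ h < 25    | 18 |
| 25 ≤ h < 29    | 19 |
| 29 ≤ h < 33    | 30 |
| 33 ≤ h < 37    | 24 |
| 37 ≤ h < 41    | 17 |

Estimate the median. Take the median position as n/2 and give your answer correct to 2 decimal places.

Cumulative frequencies: 11, 27, 43, 61, 80, 110, 134, 151
n = 151; position = n/2 = 75.5.
This falls in the class 25 ≤ h < 29: L = 25, F = 61, f = 19, h = 4.
Median ≈ 25 + ((75.5 − 61) / 19) × 4 = 28.0526

28.05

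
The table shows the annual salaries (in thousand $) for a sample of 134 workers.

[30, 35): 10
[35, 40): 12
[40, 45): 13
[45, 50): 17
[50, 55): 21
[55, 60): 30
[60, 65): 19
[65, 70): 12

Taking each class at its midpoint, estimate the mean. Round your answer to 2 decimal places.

51.94

Midpoints: 32.5, 37.5, 42.5, 47.5, 52.5, 57.5, 62.5, 67.5
Σfm = 10×32.5 + 12×37.5 + 13×42.5 + 17×47.5 + 21×52.5 + 30×57.5 + 19×62.5 + 12×67.5 = 6960
n = Σf = 134
Mean = 6960 / 134 = 51.9403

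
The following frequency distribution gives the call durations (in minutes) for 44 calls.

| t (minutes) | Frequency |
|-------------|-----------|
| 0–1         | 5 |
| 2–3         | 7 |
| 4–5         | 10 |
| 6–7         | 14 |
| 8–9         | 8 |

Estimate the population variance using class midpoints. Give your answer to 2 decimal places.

Midpoints: 0.5, 2.5, 4.5, 6.5, 8.5
n = 44, Σfm = 224, mean = 5.0909
Σfm² = 1417
Σf(m − x̄)² = Σfm² − (Σfm)²/n = 1417 − 224²/44 = 276.6364
Population variance = 276.6364 / 44 = 6.2872

6.29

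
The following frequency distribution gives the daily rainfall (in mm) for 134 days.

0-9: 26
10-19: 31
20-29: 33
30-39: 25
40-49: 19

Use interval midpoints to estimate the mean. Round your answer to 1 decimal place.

Midpoints: 4.5, 14.5, 24.5, 34.5, 44.5
Σfm = 26×4.5 + 31×14.5 + 33×24.5 + 25×34.5 + 19×44.5 = 3083
n = Σf = 134
Mean = 3083 / 134 = 23.0075

23.0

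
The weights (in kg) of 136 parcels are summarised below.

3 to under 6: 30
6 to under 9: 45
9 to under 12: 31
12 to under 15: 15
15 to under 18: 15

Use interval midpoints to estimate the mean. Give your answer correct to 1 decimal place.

9.2

Midpoints: 4.5, 7.5, 10.5, 13.5, 16.5
Σfm = 30×4.5 + 45×7.5 + 31×10.5 + 15×13.5 + 15×16.5 = 1248
n = Σf = 136
Mean = 1248 / 136 = 9.1765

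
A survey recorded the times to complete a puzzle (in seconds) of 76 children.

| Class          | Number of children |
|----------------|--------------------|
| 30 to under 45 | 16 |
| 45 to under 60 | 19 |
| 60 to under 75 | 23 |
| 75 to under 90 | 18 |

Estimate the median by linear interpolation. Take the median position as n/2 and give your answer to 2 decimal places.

61.96

Cumulative frequencies: 16, 35, 58, 76
n = 76; position = n/2 = 38.
This falls in the class 60 to under 75: L = 60, F = 35, f = 23, h = 15.
Median ≈ 60 + ((38 − 35) / 23) × 15 = 61.9565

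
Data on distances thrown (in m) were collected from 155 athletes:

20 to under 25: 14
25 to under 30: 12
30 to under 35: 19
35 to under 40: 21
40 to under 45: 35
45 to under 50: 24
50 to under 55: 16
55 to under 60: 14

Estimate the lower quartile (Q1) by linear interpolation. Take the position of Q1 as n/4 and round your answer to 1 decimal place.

33.4

Cumulative frequencies: 14, 26, 45, 66, 101, 125, 141, 155
n = 155; position = n/4 = 38.75.
This falls in the class 30 to under 35: L = 30, F = 26, f = 19, h = 5.
Lower quartile ≈ 30 + ((38.75 − 26) / 19) × 5 = 33.3553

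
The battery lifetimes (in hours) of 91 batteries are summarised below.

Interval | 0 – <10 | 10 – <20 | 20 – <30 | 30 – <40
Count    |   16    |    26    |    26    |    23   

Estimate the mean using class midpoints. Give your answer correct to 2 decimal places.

21.15

Midpoints: 5, 15, 25, 35
Σfm = 16×5 + 26×15 + 26×25 + 23×35 = 1925
n = Σf = 91
Mean = 1925 / 91 = 21.1538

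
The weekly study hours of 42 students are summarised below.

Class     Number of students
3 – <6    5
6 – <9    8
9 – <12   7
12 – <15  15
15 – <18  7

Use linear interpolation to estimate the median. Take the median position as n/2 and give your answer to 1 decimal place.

Cumulative frequencies: 5, 13, 20, 35, 42
n = 42; position = n/2 = 21.
This falls in the class 12 – <15: L = 12, F = 20, f = 15, h = 3.
Median ≈ 12 + ((21 − 20) / 15) × 3 = 12.2000

12.2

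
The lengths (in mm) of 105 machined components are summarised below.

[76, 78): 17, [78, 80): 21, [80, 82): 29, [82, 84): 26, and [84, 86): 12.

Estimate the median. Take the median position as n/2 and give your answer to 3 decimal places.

81.000

Cumulative frequencies: 17, 38, 67, 93, 105
n = 105; position = n/2 = 52.5.
This falls in the class [80, 82): L = 80, F = 38, f = 29, h = 2.
Median ≈ 80 + ((52.5 − 38) / 29) × 2 = 81.0000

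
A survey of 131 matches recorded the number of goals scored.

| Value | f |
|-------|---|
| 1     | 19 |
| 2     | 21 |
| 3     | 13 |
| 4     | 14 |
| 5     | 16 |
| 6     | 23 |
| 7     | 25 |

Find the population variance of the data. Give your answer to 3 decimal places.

Values: 1, 2, 3, 4, 5, 6, 7
n = 131, Σfx = 549, mean = 4.1908
Σfx² = 2897
Σf(x − x̄)² = Σfx² − (Σfx)²/n = 2897 − 549²/131 = 596.2290
Population variance = 596.2290 / 131 = 4.5514

4.551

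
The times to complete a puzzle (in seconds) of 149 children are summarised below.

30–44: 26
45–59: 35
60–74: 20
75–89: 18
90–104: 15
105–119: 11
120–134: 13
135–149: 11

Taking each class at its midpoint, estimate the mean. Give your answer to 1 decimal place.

Midpoints: 37, 52, 67, 82, 97, 112, 127, 142
Σfm = 26×37 + 35×52 + 20×67 + 18×82 + 15×97 + 11×112 + 13×127 + 11×142 = 11498
n = Σf = 149
Mean = 11498 / 149 = 77.1678

77.2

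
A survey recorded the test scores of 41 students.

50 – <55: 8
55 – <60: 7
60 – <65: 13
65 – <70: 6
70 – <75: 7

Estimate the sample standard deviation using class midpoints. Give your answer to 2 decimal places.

Midpoints: 52.5, 57.5, 62.5, 67.5, 72.5
n = 41, Σfm = 2547.5, mean = 62.1341
Σfm² = 160106.25
Σf(m − x̄)² = Σfm² − (Σfm)²/n = 160106.25 − 2547.5²/41 = 1819.5122
Sample variance = 1819.5122 / 40 = 45.4878
Standard deviation = √45.4878 = 6.7445

6.74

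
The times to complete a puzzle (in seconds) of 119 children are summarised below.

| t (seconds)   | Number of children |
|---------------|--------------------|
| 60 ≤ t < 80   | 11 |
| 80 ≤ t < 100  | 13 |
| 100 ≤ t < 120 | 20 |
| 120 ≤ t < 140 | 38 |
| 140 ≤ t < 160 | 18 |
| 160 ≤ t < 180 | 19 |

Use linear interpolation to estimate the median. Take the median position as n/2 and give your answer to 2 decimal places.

Cumulative frequencies: 11, 24, 44, 82, 100, 119
n = 119; position = n/2 = 59.5.
This falls in the class 120 ≤ t < 140: L = 120, F = 44, f = 38, h = 20.
Median ≈ 120 + ((59.5 − 44) / 38) × 20 = 128.1579

128.16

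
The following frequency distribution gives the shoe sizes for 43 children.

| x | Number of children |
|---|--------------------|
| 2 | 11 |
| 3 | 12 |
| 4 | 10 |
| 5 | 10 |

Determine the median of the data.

3

Cumulative frequencies: 11, 23, 33, 43
n = 43, so the median is the value in position (n+1)/2 = 22.
Position 22 falls at value 3.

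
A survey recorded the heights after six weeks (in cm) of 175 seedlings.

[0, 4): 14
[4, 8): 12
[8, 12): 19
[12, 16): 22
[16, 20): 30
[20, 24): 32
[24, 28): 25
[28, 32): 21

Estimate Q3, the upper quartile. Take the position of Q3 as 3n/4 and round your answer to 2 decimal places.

Cumulative frequencies: 14, 26, 45, 67, 97, 129, 154, 175
n = 175; position = 3n/4 = 131.25.
This falls in the class [24, 28): L = 24, F = 129, f = 25, h = 4.
Upper quartile ≈ 24 + ((131.25 − 129) / 25) × 4 = 24.3600

24.36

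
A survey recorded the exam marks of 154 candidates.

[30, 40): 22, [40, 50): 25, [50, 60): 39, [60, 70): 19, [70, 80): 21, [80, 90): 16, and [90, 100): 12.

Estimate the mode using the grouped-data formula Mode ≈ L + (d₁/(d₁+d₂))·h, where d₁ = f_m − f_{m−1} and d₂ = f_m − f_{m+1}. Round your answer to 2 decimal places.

Modal class: [50, 60) (highest frequency 39).
d₁ = 39 − 25 = 14, d₂ = 39 − 19 = 20
Mode ≈ 50 + (14/(14+20)) × 10 = 50 + 4.1176 = 54.1176

54.12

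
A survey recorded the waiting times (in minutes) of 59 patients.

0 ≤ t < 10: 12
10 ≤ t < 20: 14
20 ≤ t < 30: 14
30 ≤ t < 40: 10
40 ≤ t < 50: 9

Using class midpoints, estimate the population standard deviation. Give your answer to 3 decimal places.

13.423

Midpoints: 5, 15, 25, 35, 45
n = 59, Σfm = 1375, mean = 23.3051
Σfm² = 42675
Σf(m − x̄)² = Σfm² − (Σfm)²/n = 42675 − 1375²/59 = 10630.5085
Population variance = 10630.5085 / 59 = 180.1781
Standard deviation = √180.1781 = 13.4230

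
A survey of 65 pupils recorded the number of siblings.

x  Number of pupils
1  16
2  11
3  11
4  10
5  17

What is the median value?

Cumulative frequencies: 16, 27, 38, 48, 65
n = 65, so the median is the value in position (n+1)/2 = 33.
Position 33 falls at value 3.

3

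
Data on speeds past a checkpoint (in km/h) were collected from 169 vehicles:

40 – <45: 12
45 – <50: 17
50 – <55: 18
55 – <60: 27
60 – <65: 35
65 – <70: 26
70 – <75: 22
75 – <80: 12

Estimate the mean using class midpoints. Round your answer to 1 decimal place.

60.8

Midpoints: 42.5, 47.5, 52.5, 57.5, 62.5, 67.5, 72.5, 77.5
Σfm = 12×42.5 + 17×47.5 + 18×52.5 + 27×57.5 + 35×62.5 + 26×67.5 + 22×72.5 + 12×77.5 = 10282.5
n = Σf = 169
Mean = 10282.5 / 169 = 60.8432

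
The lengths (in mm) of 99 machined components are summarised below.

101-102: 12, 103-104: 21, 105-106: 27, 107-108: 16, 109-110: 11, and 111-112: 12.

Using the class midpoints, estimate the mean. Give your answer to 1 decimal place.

Midpoints: 101.5, 103.5, 105.5, 107.5, 109.5, 111.5
Σfm = 12×101.5 + 21×103.5 + 27×105.5 + 16×107.5 + 11×109.5 + 12×111.5 = 10502.5
n = Σf = 99
Mean = 10502.5 / 99 = 106.0859

106.1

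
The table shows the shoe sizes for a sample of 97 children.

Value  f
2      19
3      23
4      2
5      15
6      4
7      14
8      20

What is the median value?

5

Cumulative frequencies: 19, 42, 44, 59, 63, 77, 97
n = 97, so the median is the value in position (n+1)/2 = 49.
Position 49 falls at value 5.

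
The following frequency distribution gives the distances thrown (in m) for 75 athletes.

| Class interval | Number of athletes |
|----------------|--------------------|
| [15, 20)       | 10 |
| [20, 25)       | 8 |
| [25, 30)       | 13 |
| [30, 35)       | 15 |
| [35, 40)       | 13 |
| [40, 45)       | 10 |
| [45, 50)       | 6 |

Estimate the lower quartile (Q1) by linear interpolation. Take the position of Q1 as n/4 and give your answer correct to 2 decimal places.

Cumulative frequencies: 10, 18, 31, 46, 59, 69, 75
n = 75; position = n/4 = 18.75.
This falls in the class [25, 30): L = 25, F = 18, f = 13, h = 5.
Lower quartile ≈ 25 + ((18.75 − 18) / 13) × 5 = 25.2885

25.29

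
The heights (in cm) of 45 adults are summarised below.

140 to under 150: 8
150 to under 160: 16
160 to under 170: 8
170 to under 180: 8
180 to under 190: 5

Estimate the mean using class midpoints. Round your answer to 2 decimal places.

Midpoints: 145, 155, 165, 175, 185
Σfm = 8×145 + 16×155 + 8×165 + 8×175 + 5×185 = 7285
n = Σf = 45
Mean = 7285 / 45 = 161.8889

161.89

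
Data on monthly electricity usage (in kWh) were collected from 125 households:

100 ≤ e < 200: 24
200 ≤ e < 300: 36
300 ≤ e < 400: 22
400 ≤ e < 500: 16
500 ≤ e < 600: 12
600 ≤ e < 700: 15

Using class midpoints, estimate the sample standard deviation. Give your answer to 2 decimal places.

163.38

Midpoints: 150, 250, 350, 450, 550, 650
n = 125, Σfm = 43850, mean = 350.8000
Σfm² = 18692500
Σf(m − x̄)² = Σfm² − (Σfm)²/n = 18692500 − 43850²/125 = 3309920.0000
Sample variance = 3309920.0000 / 124 = 26692.9032
Standard deviation = √26692.9032 = 163.3796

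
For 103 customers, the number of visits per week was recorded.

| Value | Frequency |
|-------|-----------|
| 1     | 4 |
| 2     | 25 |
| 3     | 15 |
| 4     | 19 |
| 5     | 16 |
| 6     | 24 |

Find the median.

4

Cumulative frequencies: 4, 29, 44, 63, 79, 103
n = 103, so the median is the value in position (n+1)/2 = 52.
Position 52 falls at value 4.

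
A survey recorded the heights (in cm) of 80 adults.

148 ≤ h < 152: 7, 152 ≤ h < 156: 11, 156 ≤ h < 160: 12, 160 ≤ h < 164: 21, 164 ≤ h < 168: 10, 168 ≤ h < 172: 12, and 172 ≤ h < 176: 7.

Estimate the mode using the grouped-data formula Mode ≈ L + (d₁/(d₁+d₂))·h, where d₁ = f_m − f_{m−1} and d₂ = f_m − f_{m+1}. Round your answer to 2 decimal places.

161.80

Modal class: 160 ≤ h < 164 (highest frequency 21).
d₁ = 21 − 12 = 9, d₂ = 21 − 10 = 11
Mode ≈ 160 + (9/(9+11)) × 4 = 160 + 1.8000 = 161.8000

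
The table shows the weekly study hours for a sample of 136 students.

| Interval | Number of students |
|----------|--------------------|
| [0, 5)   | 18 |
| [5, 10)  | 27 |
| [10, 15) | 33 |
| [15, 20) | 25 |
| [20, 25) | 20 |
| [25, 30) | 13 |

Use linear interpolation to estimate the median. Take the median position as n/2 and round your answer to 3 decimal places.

13.485

Cumulative frequencies: 18, 45, 78, 103, 123, 136
n = 136; position = n/2 = 68.
This falls in the class [10, 15): L = 10, F = 45, f = 33, h = 5.
Median ≈ 10 + ((68 − 45) / 33) × 5 = 13.4848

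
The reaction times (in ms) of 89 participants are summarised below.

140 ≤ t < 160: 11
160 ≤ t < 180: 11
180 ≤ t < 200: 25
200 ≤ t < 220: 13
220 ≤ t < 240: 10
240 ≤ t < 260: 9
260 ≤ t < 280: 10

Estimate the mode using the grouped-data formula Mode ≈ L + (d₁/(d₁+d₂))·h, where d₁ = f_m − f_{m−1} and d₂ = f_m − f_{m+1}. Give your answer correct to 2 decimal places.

190.77

Modal class: 180 ≤ t < 200 (highest frequency 25).
d₁ = 25 − 11 = 14, d₂ = 25 − 13 = 12
Mode ≈ 180 + (14/(14+12)) × 20 = 180 + 10.7692 = 190.7692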